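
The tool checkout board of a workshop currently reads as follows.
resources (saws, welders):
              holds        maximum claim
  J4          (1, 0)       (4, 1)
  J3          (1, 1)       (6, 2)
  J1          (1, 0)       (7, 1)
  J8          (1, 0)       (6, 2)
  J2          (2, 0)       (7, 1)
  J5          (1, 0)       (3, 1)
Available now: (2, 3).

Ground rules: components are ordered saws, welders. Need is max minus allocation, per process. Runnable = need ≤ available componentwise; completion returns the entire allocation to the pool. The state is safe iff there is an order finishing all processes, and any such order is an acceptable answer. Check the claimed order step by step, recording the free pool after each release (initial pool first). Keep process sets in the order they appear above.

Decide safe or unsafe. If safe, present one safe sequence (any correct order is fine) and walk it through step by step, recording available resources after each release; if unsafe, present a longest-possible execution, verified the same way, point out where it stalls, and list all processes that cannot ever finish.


UNSAFE — no complete ordering exists.
Key observation: the pool after J5, J4 is (4, 3); every surviving request exceeds it in saws, so progress ends there.
The run J5, J4 cannot be extended any further. Verifying each step:
  pool = (2, 3)
  J5 needs (2, 1) <= (2, 3) -> finishes; pool += (1, 0) = (3, 3)
  J4 needs (3, 1) <= (3, 3) -> finishes; pool += (1, 0) = (4, 3)
  blocked: J3 wants (5, 1), pool (4, 3) — not enough saws
  blocked: J1 wants (6, 1), pool (4, 3) — not enough saws
  blocked: J8 wants (5, 2), pool (4, 3) — not enough saws
  blocked: J2 wants (5, 1), pool (4, 3) — not enough saws
Processes that can never finish: J3, J1, J8 and J2.


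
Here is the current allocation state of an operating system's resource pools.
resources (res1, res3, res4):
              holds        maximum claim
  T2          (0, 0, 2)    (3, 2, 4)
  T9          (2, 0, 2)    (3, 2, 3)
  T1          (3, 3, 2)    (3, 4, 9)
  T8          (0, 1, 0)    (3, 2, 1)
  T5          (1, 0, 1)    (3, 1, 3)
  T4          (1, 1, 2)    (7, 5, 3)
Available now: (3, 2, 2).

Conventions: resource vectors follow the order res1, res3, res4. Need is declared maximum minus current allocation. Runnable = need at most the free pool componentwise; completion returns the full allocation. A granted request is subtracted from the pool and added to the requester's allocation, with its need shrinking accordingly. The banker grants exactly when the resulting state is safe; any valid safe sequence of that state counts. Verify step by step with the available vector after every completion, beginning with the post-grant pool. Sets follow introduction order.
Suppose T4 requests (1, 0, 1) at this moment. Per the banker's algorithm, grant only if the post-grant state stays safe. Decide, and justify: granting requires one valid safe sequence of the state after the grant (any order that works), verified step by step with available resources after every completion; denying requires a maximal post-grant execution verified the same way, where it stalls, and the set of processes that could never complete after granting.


DENY — the pretend-granted state is unsafe.
Key observation: after T9, T5, T8, T2 the pool peaks at (5, 3, 6), and each blocked process is short somewhere: T1 on res4; T4 on res3.
On the post-grant state, T9, T5, T8, T2 is a maximal run — nothing extends it. Walking it through:
  pool = (2, 2, 1)
  T9: need (1, 2, 1) fits (2, 2, 1); releases (2, 0, 2), pool now (4, 2, 3)
  T5: need (2, 1, 2) fits (4, 2, 3); releases (1, 0, 1), pool now (5, 2, 4)
  T8: need (3, 1, 1) fits (5, 2, 4); releases (0, 1, 0), pool now (5, 3, 4)
  T2: need (3, 2, 2) fits (5, 3, 4); releases (0, 0, 2), pool now (5, 3, 6)
  blocked: T1 wants (0, 1, 7), pool (5, 3, 6) — not enough res4
  blocked: T4 wants (5, 4, 0), pool (5, 3, 6) — not enough res3
Had the request been granted, T1 and T4 could never finish.


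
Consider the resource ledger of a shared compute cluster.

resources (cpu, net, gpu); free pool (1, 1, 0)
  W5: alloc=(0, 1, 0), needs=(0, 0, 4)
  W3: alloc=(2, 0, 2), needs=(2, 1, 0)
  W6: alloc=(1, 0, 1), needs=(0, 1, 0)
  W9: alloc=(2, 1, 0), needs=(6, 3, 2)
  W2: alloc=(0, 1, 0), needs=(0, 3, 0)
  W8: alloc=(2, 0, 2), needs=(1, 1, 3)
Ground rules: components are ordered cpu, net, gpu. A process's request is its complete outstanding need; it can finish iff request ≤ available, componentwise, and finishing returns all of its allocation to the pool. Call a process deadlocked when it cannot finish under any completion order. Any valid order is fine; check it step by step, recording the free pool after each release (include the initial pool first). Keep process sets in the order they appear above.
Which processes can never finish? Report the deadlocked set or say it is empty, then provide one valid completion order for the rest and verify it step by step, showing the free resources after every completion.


The deadlocked set is W9 and W2.
Key observation: after W6, W3, W8, W5 complete, (6, 2, 5) is the best the pool ever gets, yet each leftover process wants more net.
One completion order for the rest: W6, W3, W8, W5. Check, step by step:
  pool = (1, 1, 0)
  W6: need (0, 1, 0) fits (1, 1, 0); releases (1, 0, 1), pool now (2, 1, 1)
  W3: need (2, 1, 0) fits (2, 1, 1); releases (2, 0, 2), pool now (4, 1, 3)
  W8: need (1, 1, 3) fits (4, 1, 3); releases (2, 0, 2), pool now (6, 1, 5)
  W5: need (0, 0, 4) fits (6, 1, 5); releases (0, 1, 0), pool now (6, 2, 5)
None of the blocked processes ever fits:
  W9 still needs (6, 3, 2) but only (6, 2, 5) is free — short on net
  W2 still needs (0, 3, 0) but only (6, 2, 5) is free — short on net


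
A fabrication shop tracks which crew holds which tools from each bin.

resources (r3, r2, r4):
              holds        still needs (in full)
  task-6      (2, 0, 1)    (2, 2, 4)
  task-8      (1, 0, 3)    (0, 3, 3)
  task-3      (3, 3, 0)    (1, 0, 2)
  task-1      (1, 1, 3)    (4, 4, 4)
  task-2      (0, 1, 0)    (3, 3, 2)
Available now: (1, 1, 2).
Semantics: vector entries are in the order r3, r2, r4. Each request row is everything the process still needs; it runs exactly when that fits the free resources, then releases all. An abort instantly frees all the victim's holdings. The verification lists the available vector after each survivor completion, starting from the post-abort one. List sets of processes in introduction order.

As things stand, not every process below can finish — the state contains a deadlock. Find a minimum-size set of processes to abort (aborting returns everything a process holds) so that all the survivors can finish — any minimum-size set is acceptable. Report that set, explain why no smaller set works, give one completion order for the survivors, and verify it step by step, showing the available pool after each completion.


Abort task-1.
Key observation: no ordering could ever have run task-6 before the abort of task-1; with (1, 1, 3) back in the pool it fits at step 3.
No smaller set exists: with zero aborts the deadlock remains.
Survivors finish in the order: task-3, task-2, task-6, task-8. Verifying each step (pool after the aborts first):
  pool = (2, 2, 5)
  run task-3 (needs (1, 0, 2), free (2, 2, 5)); after release of (3, 3, 0) the pool is (5, 5, 5)
  run task-2 (needs (3, 3, 2), free (5, 5, 5)); after release of (0, 1, 0) the pool is (5, 6, 5)
  run task-6 (needs (2, 2, 4), free (5, 6, 5)); after release of (2, 0, 1) the pool is (7, 6, 6)
  run task-8 (needs (0, 3, 3), free (7, 6, 6)); after release of (1, 0, 3) the pool is (8, 6, 9)


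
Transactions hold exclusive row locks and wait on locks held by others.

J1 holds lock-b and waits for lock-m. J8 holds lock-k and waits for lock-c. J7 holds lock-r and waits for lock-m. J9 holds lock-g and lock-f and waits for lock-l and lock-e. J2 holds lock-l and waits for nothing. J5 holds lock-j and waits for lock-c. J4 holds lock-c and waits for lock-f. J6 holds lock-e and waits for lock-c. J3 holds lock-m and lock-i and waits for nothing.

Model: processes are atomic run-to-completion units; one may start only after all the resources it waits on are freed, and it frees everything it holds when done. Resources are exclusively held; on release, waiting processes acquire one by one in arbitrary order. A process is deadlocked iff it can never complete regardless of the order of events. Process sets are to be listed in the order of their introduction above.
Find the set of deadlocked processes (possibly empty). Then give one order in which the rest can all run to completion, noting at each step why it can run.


Deadlocked set: J8, J9, J5, J4 and J6.
Key observation: nobody on the ring J4 -> J9 -> J6 -> J4 can start until another member finishes, which never happens; J8 and J5 wait into the deadlock from upstream.
A valid finishing order for the others: J3, J7, J1, J2.
Walking it through:
  J3 waits on nothing -> runs at once and releases lock-m and lock-i
  run J7 (all its waits — lock-m — are resolved); releases lock-r
  run J1 (all its waits — lock-m — are resolved); releases lock-b
  J2 waits on nothing -> runs at once and releases lock-l


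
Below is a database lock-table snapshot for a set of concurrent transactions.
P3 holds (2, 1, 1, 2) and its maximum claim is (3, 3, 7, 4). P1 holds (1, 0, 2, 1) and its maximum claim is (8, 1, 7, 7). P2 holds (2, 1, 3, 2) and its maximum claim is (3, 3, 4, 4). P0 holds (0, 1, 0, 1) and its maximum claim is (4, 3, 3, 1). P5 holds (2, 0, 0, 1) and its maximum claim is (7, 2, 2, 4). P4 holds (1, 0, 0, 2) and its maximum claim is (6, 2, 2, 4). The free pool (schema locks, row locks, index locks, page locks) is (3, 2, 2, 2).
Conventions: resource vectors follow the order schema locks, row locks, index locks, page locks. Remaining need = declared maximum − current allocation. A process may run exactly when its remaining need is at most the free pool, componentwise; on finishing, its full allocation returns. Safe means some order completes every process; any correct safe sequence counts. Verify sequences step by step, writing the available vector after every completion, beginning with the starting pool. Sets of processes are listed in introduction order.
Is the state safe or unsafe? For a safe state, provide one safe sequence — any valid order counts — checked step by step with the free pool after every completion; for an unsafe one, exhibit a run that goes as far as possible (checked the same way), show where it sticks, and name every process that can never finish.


SAFE — a valid safe sequence is P2, P5, P4, P1, P0, P3.
Key observation: at P2 the run first touches a limit — (1, 2, 1, 2) against (3, 2, 2, 2), exact on a resource it actually requests.
Check, step by step:
  pool = (3, 2, 2, 2)
  P2: need (1, 2, 1, 2) fits (3, 2, 2, 2); releases (2, 1, 3, 2), pool now (5, 3, 5, 4)
  P5: need (5, 2, 2, 3) fits (5, 3, 5, 4); releases (2, 0, 0, 1), pool now (7, 3, 5, 5)
  P4: need (5, 2, 2, 2) fits (7, 3, 5, 5); releases (1, 0, 0, 2), pool now (8, 3, 5, 7)
  P1: need (7, 1, 5, 6) fits (8, 3, 5, 7); releases (1, 0, 2, 1), pool now (9, 3, 7, 8)
  P0: need (4, 2, 3, 0) fits (9, 3, 7, 8); releases (0, 1, 0, 1), pool now (9, 4, 7, 9)
  P3: need (1, 2, 6, 2) fits (9, 4, 7, 9); releases (2, 1, 1, 2), pool now (11, 5, 8, 11)


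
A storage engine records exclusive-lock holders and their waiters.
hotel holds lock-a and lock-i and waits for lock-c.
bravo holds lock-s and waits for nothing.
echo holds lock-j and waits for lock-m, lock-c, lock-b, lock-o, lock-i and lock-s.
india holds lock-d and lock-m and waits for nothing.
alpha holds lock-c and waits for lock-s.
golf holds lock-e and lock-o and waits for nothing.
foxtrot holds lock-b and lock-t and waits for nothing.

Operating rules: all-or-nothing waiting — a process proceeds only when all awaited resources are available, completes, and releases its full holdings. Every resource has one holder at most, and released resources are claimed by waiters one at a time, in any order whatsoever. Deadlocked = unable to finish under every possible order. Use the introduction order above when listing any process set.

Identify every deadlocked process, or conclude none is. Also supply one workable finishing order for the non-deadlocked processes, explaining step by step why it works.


Nothing here is deadlocked.
Key observation: all waits point, directly or indirectly, at processes that can finish, so nothing is permanently blocked.
The rest can finish in the order bravo, alpha, golf, foxtrot, hotel, india, echo.
Walking it through:
  bravo: no waits; runs immediately, freeing lock-s
  alpha: everything it awaited (lock-s) is free; runs, freeing lock-c
  golf: no waits; runs immediately, freeing lock-e and lock-o
  foxtrot: no waits; runs immediately, freeing lock-b and lock-t
  hotel: everything it awaited (lock-c) is free; runs, freeing lock-a and lock-i
  india: no waits; runs immediately, freeing lock-d and lock-m
  echo: everything it awaited (lock-m, lock-c, lock-b, lock-o, lock-i and lock-s) is free; runs, freeing lock-j


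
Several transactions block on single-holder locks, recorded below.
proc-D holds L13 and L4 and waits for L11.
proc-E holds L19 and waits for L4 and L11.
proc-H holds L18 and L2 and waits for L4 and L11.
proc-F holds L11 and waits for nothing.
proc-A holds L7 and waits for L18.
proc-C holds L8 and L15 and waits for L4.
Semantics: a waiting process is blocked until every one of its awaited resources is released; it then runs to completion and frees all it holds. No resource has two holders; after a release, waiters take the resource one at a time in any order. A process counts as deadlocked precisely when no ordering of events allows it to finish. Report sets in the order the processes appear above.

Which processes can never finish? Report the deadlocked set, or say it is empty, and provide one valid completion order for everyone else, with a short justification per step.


The deadlocked set is empty.
Key observation: the wait graph is acyclic; completion cascades from the unblocked processes through everyone else.
One completion order for the rest: proc-F, proc-D, proc-E, proc-C, proc-H, proc-A.
Check, step by step:
  proc-F: no waits; runs immediately, freeing L11
  proc-D: everything it awaited (L11) is free; runs, freeing L13 and L4
  proc-E: everything it awaited (L4 and L11) is free; runs, freeing L19
  proc-C: everything it awaited (L4) is free; runs, freeing L8 and L15
  proc-H: everything it awaited (L4 and L11) is free; runs, freeing L18 and L2
  proc-A: everything it awaited (L18) is free; runs, freeing L7


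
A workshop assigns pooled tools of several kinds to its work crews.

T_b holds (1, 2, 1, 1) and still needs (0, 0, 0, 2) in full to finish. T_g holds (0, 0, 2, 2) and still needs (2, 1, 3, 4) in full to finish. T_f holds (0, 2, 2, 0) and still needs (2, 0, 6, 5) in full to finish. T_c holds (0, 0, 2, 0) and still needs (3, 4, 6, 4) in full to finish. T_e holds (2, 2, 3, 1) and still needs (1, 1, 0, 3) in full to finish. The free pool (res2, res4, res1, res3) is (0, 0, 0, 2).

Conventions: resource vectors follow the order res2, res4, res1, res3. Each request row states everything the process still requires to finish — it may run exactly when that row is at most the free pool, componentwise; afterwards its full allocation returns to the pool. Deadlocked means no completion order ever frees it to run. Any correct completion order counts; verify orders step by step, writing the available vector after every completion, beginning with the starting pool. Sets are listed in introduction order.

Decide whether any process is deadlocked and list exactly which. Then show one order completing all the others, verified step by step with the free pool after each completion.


Nothing here is deadlocked.
Key observation: there is always a runnable process — T_b first — so the state unwinds completely.
A valid finishing order for the others: T_b, T_e, T_g, T_f, T_c. Walking it through:
  pool = (0, 0, 0, 2)
  T_b needs (0, 0, 0, 2) <= (0, 0, 0, 2) -> finishes; pool += (1, 2, 1, 1) = (1, 2, 1, 3)
  T_e needs (1, 1, 0, 3) <= (1, 2, 1, 3) -> finishes; pool += (2, 2, 3, 1) = (3, 4, 4, 4)
  T_g needs (2, 1, 3, 4) <= (3, 4, 4, 4) -> finishes; pool += (0, 0, 2, 2) = (3, 4, 6, 6)
  T_f needs (2, 0, 6, 5) <= (3, 4, 6, 6) -> finishes; pool += (0, 2, 2, 0) = (3, 6, 8, 6)
  T_c needs (3, 4, 6, 4) <= (3, 6, 8, 6) -> finishes; pool += (0, 0, 2, 0) = (3, 6, 10, 6)


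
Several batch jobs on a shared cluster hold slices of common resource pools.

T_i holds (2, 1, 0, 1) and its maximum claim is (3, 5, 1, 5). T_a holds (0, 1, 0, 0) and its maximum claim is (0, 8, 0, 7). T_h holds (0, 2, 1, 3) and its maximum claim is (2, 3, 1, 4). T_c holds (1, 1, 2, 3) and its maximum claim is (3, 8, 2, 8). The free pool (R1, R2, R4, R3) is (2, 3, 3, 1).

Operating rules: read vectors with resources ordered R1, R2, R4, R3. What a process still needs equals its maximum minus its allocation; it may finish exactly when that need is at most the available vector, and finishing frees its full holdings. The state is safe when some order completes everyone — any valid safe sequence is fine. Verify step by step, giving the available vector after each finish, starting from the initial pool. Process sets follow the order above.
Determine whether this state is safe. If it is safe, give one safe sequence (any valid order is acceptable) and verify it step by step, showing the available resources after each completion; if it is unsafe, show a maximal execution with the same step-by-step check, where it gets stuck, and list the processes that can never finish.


UNSAFE — no complete ordering exists.
Key observation: the wall is R2: completing T_h, T_i brings the pool only to (4, 6, 4, 5), and all the rest need more.
Going as far as possible: T_h, T_i; after that, nothing fits. Step-by-step check:
  pool = (2, 3, 3, 1)
  T_h needs (2, 1, 0, 1) <= (2, 3, 3, 1) -> finishes; pool += (0, 2, 1, 3) = (2, 5, 4, 4)
  T_i needs (1, 4, 1, 4) <= (2, 5, 4, 4) -> finishes; pool += (2, 1, 0, 1) = (4, 6, 4, 5)
  blocked: T_a wants (0, 7, 0, 7), pool (4, 6, 4, 5) — not enough R2 and R3
  blocked: T_c wants (2, 7, 0, 5), pool (4, 6, 4, 5) — not enough R2
Permanently blocked: T_a and T_c.


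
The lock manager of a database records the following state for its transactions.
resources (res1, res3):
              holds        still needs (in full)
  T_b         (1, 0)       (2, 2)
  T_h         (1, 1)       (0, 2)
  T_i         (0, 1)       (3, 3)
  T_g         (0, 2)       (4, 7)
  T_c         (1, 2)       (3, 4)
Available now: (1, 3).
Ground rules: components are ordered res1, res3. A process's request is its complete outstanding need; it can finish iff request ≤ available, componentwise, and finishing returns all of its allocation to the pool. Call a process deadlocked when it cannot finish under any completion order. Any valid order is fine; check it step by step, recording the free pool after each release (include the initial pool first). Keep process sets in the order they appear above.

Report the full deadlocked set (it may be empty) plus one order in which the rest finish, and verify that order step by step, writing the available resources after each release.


Nothing here is deadlocked.
Key observation: beginning at T_h, releases accumulate fast enough that every process eventually fits.
A valid finishing order for the others: T_h, T_b, T_i, T_c, T_g. Step-by-step check:
  pool = (1, 3)
  T_h: need (0, 2) fits (1, 3); releases (1, 1), pool now (2, 4)
  T_b: need (2, 2) fits (2, 4); releases (1, 0), pool now (3, 4)
  T_i: need (3, 3) fits (3, 4); releases (0, 1), pool now (3, 5)
  T_c: need (3, 4) fits (3, 5); releases (1, 2), pool now (4, 7)
  T_g: need (4, 7) fits (4, 7); releases (0, 2), pool now (4, 9)


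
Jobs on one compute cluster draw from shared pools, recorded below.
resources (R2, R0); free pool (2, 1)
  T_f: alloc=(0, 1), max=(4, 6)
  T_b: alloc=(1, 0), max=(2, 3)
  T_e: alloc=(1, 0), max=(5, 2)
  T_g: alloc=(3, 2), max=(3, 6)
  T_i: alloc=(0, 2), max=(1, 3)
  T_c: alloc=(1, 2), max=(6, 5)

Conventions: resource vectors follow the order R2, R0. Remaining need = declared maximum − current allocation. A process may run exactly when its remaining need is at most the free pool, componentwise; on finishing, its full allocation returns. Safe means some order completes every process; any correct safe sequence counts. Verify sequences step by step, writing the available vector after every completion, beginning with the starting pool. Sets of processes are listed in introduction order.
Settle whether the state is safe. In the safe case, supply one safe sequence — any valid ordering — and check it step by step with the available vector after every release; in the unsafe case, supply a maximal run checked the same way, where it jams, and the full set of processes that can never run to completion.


UNSAFE.
Key observation: after T_i, T_b the pool peaks at (3, 3), and each blocked process is short somewhere: T_f on R2, R0; T_e on R2; T_g on R0; T_c on R2.
The run T_i, T_b cannot be extended any further. Verifying each step:
  pool = (2, 1)
  T_i: need (1, 1) fits (2, 1); releases (0, 2), pool now (2, 3)
  T_b: need (1, 3) fits (2, 3); releases (1, 0), pool now (3, 3)
  T_f still needs (4, 5) but only (3, 3) is free — short on R2 and R0
  T_e still needs (4, 2) but only (3, 3) is free — short on R2
  T_g still needs (0, 4) but only (3, 3) is free — short on R0
  T_c still needs (5, 3) but only (3, 3) is free — short on R2
Never able to finish: T_f, T_e, T_g and T_c.


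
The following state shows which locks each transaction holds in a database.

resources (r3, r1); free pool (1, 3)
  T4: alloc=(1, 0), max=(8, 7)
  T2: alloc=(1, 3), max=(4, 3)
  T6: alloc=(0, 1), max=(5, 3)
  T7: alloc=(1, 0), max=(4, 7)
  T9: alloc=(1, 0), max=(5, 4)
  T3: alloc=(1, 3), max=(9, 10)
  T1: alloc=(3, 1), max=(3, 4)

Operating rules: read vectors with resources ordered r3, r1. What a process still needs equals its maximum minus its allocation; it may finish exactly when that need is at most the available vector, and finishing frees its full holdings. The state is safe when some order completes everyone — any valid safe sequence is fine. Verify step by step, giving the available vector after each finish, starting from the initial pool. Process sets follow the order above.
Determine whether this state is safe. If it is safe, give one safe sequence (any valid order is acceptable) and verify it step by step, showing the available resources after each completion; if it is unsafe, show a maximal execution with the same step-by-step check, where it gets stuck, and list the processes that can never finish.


SAFE — a valid safe sequence is T1, T2, T9, T7, T4, T3, T6.
Key observation: T1 marks the first exact bind of the order: its need (0, 3) fits the free (1, 3) with zero slack on a requested resource.
Verifying each step:
  pool = (1, 3)
  T1 needs (0, 3) <= (1, 3) -> finishes; pool += (3, 1) = (4, 4)
  T2 needs (3, 0) <= (4, 4) -> finishes; pool += (1, 3) = (5, 7)
  T9 needs (4, 4) <= (5, 7) -> finishes; pool += (1, 0) = (6, 7)
  T7 needs (3, 7) <= (6, 7) -> finishes; pool += (1, 0) = (7, 7)
  T4 needs (7, 7) <= (7, 7) -> finishes; pool += (1, 0) = (8, 7)
  T3 needs (8, 7) <= (8, 7) -> finishes; pool += (1, 3) = (9, 10)
  T6 needs (5, 2) <= (9, 10) -> finishes; pool += (0, 1) = (9, 11)


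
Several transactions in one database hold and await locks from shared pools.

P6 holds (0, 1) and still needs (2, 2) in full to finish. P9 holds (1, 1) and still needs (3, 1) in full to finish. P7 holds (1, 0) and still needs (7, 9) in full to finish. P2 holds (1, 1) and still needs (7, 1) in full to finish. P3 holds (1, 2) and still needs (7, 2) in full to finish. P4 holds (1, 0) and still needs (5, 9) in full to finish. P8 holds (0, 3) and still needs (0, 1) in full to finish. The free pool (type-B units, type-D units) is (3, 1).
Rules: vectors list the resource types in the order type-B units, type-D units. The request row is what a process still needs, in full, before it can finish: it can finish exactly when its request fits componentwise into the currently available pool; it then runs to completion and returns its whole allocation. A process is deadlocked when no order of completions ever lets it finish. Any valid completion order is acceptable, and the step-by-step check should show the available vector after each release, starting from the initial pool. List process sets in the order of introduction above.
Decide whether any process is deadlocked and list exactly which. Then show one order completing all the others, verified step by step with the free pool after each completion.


Deadlocked set: P7, P2, P3 and P4.
Key observation: the pool after P8, P6, P9 is (4, 6); every surviving request exceeds it in type-B units, so progress ends there.
The rest can finish in the order P8, P6, P9. Check, step by step:
  pool = (3, 1)
  P8 needs (0, 1) <= (3, 1) -> finishes; pool += (0, 3) = (3, 4)
  P6 needs (2, 2) <= (3, 4) -> finishes; pool += (0, 1) = (3, 5)
  P9 needs (3, 1) <= (3, 5) -> finishes; pool += (1, 1) = (4, 6)
None of the blocked processes ever fits:
  P7 cannot run: need (7, 9) vs free (4, 6) (insufficient type-B units and type-D units)
  P2 cannot run: need (7, 1) vs free (4, 6) (insufficient type-B units)
  P3 cannot run: need (7, 2) vs free (4, 6) (insufficient type-B units)
  P4 cannot run: need (5, 9) vs free (4, 6) (insufficient type-B units and type-D units)


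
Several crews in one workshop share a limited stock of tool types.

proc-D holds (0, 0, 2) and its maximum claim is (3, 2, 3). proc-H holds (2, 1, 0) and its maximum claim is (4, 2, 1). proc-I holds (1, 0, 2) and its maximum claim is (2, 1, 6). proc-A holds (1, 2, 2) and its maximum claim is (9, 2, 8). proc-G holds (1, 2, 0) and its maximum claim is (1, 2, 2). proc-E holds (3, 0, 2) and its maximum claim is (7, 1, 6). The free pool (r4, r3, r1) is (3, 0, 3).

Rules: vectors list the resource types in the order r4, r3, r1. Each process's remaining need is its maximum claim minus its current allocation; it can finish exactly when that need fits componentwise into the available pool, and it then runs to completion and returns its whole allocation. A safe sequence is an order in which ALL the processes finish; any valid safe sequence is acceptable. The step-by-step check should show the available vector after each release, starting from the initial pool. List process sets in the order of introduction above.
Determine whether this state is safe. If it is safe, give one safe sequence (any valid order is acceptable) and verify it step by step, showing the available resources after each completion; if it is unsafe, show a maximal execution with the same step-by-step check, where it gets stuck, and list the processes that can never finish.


SAFE, for example via the order proc-G, proc-H, proc-D, proc-E, proc-A, proc-I.
Key observation: the order never hits an exact fit; proc-G is the first step at the minimum slack of 1 on its requested resources ((0, 0, 2), (3, 0, 3) free).
Walking it through:
  pool = (3, 0, 3)
  run proc-G (needs (0, 0, 2), free (3, 0, 3)); after release of (1, 2, 0) the pool is (4, 2, 3)
  run proc-H (needs (2, 1, 1), free (4, 2, 3)); after release of (2, 1, 0) the pool is (6, 3, 3)
  run proc-D (needs (3, 2, 1), free (6, 3, 3)); after release of (0, 0, 2) the pool is (6, 3, 5)
  run proc-E (needs (4, 1, 4), free (6, 3, 5)); after release of (3, 0, 2) the pool is (9, 3, 7)
  run proc-A (needs (8, 0, 6), free (9, 3, 7)); after release of (1, 2, 2) the pool is (10, 5, 9)
  run proc-I (needs (1, 1, 4), free (10, 5, 9)); after release of (1, 0, 2) the pool is (11, 5, 11)


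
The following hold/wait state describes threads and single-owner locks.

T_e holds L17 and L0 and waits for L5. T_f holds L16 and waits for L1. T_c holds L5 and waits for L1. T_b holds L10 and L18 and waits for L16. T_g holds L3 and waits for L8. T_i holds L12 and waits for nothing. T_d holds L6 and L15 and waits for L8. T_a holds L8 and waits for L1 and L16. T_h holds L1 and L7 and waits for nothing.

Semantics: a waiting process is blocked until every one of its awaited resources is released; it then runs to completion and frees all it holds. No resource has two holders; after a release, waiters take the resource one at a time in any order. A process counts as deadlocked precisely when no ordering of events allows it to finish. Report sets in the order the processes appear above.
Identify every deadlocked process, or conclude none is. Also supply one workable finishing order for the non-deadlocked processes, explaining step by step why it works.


No process is deadlocked.
Key observation: the wait relation is loop-free; peeling off processes with no waits unwinds the whole state.
One completion order for the rest: T_h, T_f, T_a, T_c, T_i, T_b, T_d, T_g, T_e.
Step-by-step check:
  T_h: no waits; runs immediately, freeing L1 and L7
  run T_f (all its waits — L1 — are resolved); releases L16
  run T_a (all its waits — L1 and L16 — are resolved); releases L8
  run T_c (all its waits — L1 — are resolved); releases L5
  T_i: no waits; runs immediately, freeing L12
  run T_b (all its waits — L16 — are resolved); releases L10 and L18
  run T_d (all its waits — L8 — are resolved); releases L6 and L15
  run T_g (all its waits — L8 — are resolved); releases L3
  run T_e (all its waits — L5 — are resolved); releases L17 and L0


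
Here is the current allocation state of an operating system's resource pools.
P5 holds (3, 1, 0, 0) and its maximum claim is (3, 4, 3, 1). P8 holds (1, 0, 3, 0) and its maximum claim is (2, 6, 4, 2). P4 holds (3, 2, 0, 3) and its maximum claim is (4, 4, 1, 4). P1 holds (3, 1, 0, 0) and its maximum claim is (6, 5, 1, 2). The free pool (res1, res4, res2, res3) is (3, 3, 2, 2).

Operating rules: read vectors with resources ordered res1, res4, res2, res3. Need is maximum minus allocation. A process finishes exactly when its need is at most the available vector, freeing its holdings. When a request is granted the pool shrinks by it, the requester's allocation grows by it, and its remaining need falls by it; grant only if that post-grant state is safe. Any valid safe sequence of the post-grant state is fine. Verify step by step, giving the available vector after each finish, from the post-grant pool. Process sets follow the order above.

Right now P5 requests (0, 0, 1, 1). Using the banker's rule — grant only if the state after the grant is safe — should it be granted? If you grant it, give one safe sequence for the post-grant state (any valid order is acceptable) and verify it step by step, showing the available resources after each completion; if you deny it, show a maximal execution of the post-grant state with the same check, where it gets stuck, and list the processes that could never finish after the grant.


GRANT: granting preserves safety; a valid post-grant sequence is P4, P1, P8, P5.
Key observation: after the grant the pool drops to (3, 3, 1, 1), which still lets P4 finish first and unwind the rest.
Verifying the post-grant state step by step:
  pool = (3, 3, 1, 1)
  run P4 (needs (1, 2, 1, 1), free (3, 3, 1, 1)); after release of (3, 2, 0, 3) the pool is (6, 5, 1, 4)
  run P1 (needs (3, 4, 1, 2), free (6, 5, 1, 4)); after release of (3, 1, 0, 0) the pool is (9, 6, 1, 4)
  run P8 (needs (1, 6, 1, 2), free (9, 6, 1, 4)); after release of (1, 0, 3, 0) the pool is (10, 6, 4, 4)
  run P5 (needs (0, 3, 2, 0), free (10, 6, 4, 4)); after release of (3, 1, 1, 1) the pool is (13, 7, 5, 5)


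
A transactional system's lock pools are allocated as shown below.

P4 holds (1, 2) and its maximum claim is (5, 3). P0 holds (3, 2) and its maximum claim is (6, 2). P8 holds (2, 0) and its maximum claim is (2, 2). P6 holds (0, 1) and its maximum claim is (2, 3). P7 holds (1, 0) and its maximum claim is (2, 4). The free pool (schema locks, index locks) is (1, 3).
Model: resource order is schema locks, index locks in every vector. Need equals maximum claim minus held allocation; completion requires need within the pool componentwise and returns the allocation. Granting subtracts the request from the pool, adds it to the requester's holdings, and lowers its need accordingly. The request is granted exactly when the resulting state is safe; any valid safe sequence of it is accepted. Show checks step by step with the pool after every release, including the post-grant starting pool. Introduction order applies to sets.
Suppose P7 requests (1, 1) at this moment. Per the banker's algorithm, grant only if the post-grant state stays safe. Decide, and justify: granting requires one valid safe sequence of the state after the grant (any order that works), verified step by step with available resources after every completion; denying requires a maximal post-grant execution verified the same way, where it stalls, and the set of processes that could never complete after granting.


GRANT: granting preserves safety; a valid post-grant sequence is P8, P6, P7, P0, P4.
Key observation: the transfer keeps a workable pool ((0, 2)); P8 starts the safe sequence.
Step-by-step check of the post-grant state:
  pool = (0, 2)
  run P8 (needs (0, 2), free (0, 2)); after release of (2, 0) the pool is (2, 2)
  run P6 (needs (2, 2), free (2, 2)); after release of (0, 1) the pool is (2, 3)
  run P7 (needs (0, 3), free (2, 3)); after release of (2, 1) the pool is (4, 4)
  run P0 (needs (3, 0), free (4, 4)); after release of (3, 2) the pool is (7, 6)
  run P4 (needs (4, 1), free (7, 6)); after release of (1, 2) the pool is (8, 8)


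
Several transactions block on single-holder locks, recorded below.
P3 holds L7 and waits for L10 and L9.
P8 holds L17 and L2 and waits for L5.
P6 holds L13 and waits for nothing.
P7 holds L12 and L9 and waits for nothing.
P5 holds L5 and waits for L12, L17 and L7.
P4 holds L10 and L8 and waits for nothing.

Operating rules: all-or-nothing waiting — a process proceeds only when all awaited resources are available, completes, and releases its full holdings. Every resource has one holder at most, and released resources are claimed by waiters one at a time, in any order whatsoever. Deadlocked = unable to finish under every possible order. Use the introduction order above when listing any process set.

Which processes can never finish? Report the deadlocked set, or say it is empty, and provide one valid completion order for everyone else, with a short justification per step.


The deadlocked set is P8 and P5.
Key observation: P8 -> P5 -> P8 is a circular wait — nothing in it can go first; no other process is dragged down with it.
One completion order for the rest: P4, P7, P3, P6.
Check, step by step:
  P4 waits on nothing -> runs at once and releases L10 and L8
  P7 waits on nothing -> runs at once and releases L12 and L9
  P3: everything it awaited (L10 and L9) is free; runs, freeing L7
  P6 waits on nothing -> runs at once and releases L13


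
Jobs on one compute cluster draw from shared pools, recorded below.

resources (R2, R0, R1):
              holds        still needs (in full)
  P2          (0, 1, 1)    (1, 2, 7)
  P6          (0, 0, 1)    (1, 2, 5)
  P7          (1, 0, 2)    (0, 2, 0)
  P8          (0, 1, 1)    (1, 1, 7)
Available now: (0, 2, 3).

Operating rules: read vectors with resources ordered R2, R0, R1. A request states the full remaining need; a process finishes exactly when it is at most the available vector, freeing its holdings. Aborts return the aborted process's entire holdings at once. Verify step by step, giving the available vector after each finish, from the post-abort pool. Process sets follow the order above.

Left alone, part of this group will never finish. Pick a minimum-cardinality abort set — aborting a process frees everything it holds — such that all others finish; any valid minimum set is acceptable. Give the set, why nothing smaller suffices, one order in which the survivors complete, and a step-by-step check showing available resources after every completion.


The answer: abort P8.
Key observation: before aborting P8, P2 was permanently blocked — no order could ever run it; afterwards it completes at step 3.
No smaller set exists: with zero aborts the deadlock remains.
The survivors complete as P7, P6, P2. Step-by-step check (starting from the post-abort pool):
  pool = (0, 3, 4)
  P7 needs (0, 2, 0) <= (0, 3, 4) -> finishes; pool += (1, 0, 2) = (1, 3, 6)
  P6 needs (1, 2, 5) <= (1, 3, 6) -> finishes; pool += (0, 0, 1) = (1, 3, 7)
  P2 needs (1, 2, 7) <= (1, 3, 7) -> finishes; pool += (0, 1, 1) = (1, 4, 8)


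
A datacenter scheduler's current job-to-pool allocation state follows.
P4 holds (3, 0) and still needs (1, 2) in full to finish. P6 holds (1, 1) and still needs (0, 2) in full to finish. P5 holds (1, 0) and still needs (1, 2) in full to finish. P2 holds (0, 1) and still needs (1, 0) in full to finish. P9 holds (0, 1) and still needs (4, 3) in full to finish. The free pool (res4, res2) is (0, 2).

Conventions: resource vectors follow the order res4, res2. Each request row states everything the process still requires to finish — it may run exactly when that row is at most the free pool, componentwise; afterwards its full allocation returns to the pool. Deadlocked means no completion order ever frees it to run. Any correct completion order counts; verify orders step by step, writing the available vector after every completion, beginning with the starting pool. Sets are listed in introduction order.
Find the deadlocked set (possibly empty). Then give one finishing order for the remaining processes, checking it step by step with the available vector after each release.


Nothing here is deadlocked.
Key observation: P6 leads a chain of completions in which each release enables another process.
The rest can finish in the order P6, P4, P2, P5, P9. Walking it through:
  pool = (0, 2)
  P6: need (0, 2) fits (0, 2); releases (1, 1), pool now (1, 3)
  P4: need (1, 2) fits (1, 3); releases (3, 0), pool now (4, 3)
  P2: need (1, 0) fits (4, 3); releases (0, 1), pool now (4, 4)
  P5: need (1, 2) fits (4, 4); releases (1, 0), pool now (5, 4)
  P9: need (4, 3) fits (5, 4); releases (0, 1), pool now (5, 5)


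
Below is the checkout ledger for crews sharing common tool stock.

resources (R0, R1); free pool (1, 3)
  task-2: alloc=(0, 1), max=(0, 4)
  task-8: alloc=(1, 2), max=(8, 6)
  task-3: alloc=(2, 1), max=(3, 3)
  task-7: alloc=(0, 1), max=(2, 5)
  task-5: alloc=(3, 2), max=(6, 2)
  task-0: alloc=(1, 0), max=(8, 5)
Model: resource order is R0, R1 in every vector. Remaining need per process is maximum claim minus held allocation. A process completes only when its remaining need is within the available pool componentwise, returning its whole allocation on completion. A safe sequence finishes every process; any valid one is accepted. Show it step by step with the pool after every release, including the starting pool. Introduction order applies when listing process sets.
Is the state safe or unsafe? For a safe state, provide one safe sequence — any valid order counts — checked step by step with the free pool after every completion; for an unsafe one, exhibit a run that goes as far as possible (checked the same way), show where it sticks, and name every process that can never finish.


UNSAFE — no complete ordering exists.
Key observation: the pool after task-3, task-5, task-7, task-2 is (6, 8); every surviving request exceeds it in R0, so progress ends there.
The run task-3, task-5, task-7, task-2 cannot be extended any further. Check, step by step:
  pool = (1, 3)
  task-3 needs (1, 2) <= (1, 3) -> finishes; pool += (2, 1) = (3, 4)
  task-5 needs (3, 0) <= (3, 4) -> finishes; pool += (3, 2) = (6, 6)
  task-7 needs (2, 4) <= (6, 6) -> finishes; pool += (0, 1) = (6, 7)
  task-2 needs (0, 3) <= (6, 7) -> finishes; pool += (0, 1) = (6, 8)
  task-8 still needs (7, 4) but only (6, 8) is free — short on R0
  task-0 still needs (7, 5) but only (6, 8) is free — short on R0
Permanently blocked: task-8 and task-0.


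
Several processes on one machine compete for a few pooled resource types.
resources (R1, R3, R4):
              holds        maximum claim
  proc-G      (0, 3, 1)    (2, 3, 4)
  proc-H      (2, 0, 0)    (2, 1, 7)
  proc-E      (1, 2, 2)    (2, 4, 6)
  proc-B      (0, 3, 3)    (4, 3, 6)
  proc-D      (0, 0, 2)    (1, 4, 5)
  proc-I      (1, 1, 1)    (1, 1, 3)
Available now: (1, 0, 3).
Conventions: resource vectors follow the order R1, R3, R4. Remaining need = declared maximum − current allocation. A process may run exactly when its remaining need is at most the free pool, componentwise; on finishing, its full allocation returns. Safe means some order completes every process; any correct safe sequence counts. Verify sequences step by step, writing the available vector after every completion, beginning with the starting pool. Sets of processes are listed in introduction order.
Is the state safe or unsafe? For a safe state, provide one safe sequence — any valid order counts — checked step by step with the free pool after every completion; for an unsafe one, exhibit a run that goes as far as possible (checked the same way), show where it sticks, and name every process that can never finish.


SAFE — a valid safe sequence is proc-I, proc-G, proc-D, proc-H, proc-B, proc-E.
Key observation: proc-G is the earliest step where a requested resource binds exactly: need (2, 0, 3), pool (2, 1, 4) at its turn.
Check, step by step:
  pool = (1, 0, 3)
  run proc-I (needs (0, 0, 2), free (1, 0, 3)); after release of (1, 1, 1) the pool is (2, 1, 4)
  run proc-G (needs (2, 0, 3), free (2, 1, 4)); after release of (0, 3, 1) the pool is (2, 4, 5)
  run proc-D (needs (1, 4, 3), free (2, 4, 5)); after release of (0, 0, 2) the pool is (2, 4, 7)
  run proc-H (needs (0, 1, 7), free (2, 4, 7)); after release of (2, 0, 0) the pool is (4, 4, 7)
  run proc-B (needs (4, 0, 3), free (4, 4, 7)); after release of (0, 3, 3) the pool is (4, 7, 10)
  run proc-E (needs (1, 2, 4), free (4, 7, 10)); after release of (1, 2, 2) the pool is (5, 9, 12)
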